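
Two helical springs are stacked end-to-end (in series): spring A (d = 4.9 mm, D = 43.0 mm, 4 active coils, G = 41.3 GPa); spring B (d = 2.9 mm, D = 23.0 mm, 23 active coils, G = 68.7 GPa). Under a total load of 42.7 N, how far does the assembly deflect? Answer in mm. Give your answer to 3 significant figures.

24.2 mm

k_A = Gd⁴/(8D³N_a) = (41.3×10³)(4.9⁴)/(8·43.0³·4) = 9.3579 N/mm
k_B = Gd⁴/(8D³N_a) = (68.7×10³)(2.9⁴)/(8·23.0³·23) = 2.1704 N/mm
Series: 1/k_eq = 1/9.3579 + 1/2.1704 = 0.5676; k_eq = 1.7618 N/mm
δ = F/k_eq = 42.7/1.7618 = 24.236 mm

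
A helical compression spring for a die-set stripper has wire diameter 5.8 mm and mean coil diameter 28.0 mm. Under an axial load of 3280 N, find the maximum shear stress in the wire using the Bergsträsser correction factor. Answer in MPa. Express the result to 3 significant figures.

Spring index C = D/d = 28.0/5.8 = 4.8276
K_B = (4C+2)/(4C−3) = 21.310/16.310 = 1.3066
τ₀ = 8FD/(πd³) = 8·3280·28.0/(π·5.8³) = 734720/612.96 = 1198.6 MPa
τ_max = K·τ₀ = 1.3066 × 1198.6 = 1566.1 MPa

1570 MPa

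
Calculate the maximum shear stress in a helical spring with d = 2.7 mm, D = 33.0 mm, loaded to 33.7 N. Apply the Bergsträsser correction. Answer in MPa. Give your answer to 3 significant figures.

160 MPa

Spring index C = D/d = 33.0/2.7 = 12.2222
K_B = (4C+2)/(4C−3) = 50.889/45.889 = 1.1090
τ₀ = 8FD/(πd³) = 8·33.7·33.0/(π·2.7³) = 8896.8/61.836 = 143.88 MPa
τ_max = K·τ₀ = 1.1090 × 143.88 = 159.55 MPa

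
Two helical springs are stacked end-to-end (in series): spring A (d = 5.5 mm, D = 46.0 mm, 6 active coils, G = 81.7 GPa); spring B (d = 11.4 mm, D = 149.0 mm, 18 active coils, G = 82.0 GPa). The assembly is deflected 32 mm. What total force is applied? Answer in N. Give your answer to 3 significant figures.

k_A = Gd⁴/(8D³N_a) = (81.7×10³)(5.5⁴)/(8·46.0³·6) = 16.001 N/mm
k_B = Gd⁴/(8D³N_a) = (82.0×10³)(11.4⁴)/(8·149.0³·18) = 2.9074 N/mm
Series: 1/k_eq = 1/16.001 + 1/2.9074 = 0.40644; k_eq = 2.4604 N/mm
F = k_eq·δ = 2.4604·32 = 78.733 N

78.7 N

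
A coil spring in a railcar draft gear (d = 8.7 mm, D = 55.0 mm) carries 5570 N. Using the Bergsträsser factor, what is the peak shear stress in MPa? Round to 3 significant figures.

Spring index C = D/d = 55.0/8.7 = 6.3218
K_B = (4C+2)/(4C−3) = 27.287/22.287 = 1.2243
τ₀ = 8FD/(πd³) = 8·5570·55.0/(π·8.7³) = 2.4508e+06/2068.7 = 1184.7 MPa
τ_max = K·τ₀ = 1.2243 × 1184.7 = 1450.5 MPa

1450 MPa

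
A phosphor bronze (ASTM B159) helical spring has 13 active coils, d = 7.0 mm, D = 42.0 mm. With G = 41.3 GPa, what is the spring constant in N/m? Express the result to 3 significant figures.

12900 N/m

k = Gd⁴/(8D³N_a) = (41.3×10³ × 7.0⁴) / (8 × 42.0³ × 13)
  = 9.91613e+07 / 7.70515e+06 = 12.869 N/mm = 12869 N/m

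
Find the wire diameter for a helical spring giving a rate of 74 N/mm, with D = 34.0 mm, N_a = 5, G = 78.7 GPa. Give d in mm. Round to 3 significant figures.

d = (8D³N_a·k / G)^(1/4) = (8·34.0³·5·74 / (78.7×10³))^0.25
  = (1478.3)^0.25 = 6.2007 mm

6.20 mm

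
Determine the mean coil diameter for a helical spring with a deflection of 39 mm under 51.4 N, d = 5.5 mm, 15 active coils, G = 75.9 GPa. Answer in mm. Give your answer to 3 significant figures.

Required rate k = F/δ = 51.4/39 = 1.3179 N/mm
D = (Gd⁴/(8N_a·k))^(1/3) = (75.9×10³·5.5⁴/(8·15·1.3179))^(1/3)
  = (439150)^(1/3) = 76.0100 mm

76.0 mm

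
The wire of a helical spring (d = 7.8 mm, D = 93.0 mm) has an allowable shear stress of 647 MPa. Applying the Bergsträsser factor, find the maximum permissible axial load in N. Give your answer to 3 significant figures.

1170 N

C = D/d = 93.0/7.8 = 11.9231
K_B = (4C+2)/(4C−3) = 49.692/44.692 = 1.1119
τ_max = K·8FD/(πd³) → F_max = τ_allow·πd³/(8DK)
F_max = 647·π·7.8³/(8·93.0·1.1119) = 9.6458e+05/827.24 = 1166 N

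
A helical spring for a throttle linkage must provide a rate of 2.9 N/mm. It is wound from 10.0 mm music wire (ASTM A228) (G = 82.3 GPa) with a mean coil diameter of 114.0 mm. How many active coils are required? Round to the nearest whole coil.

N_a = Gd⁴/(8D³k) = (82.3×10³ × 10.0⁴)/(8 × 114.0³ × 2.9)
    = 8.23e+08 / 3.43718e+07 = 23.94 → 24 coils

24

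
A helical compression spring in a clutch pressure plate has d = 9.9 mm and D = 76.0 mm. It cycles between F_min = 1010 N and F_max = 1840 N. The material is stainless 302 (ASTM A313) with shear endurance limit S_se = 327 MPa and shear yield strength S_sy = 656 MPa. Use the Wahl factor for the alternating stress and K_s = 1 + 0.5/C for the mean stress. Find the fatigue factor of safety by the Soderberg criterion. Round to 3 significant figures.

C = D/d = 76.0/9.9 = 7.6768; K_W = (4C−1)/(4C−4)+0.615/C = 1.1924; K_s = 1+0.5/C = 1.0651
F_a = (F_max−F_min)/2 = 415 N; F_m = (F_max+F_min)/2 = 1425 N
τ_a = K_W·8F_aD/(πd³) = 1.1924 × 82.774 = 98.704 MPa
τ_m = K_s·8F_mD/(πd³) = 1.0651 × 284.23 = 302.74 MPa
Soderberg: 1/n_f = τ_a/S_se + τ_m/S_sy = 98.704/327 + 302.74/656 = 0.30185 + 0.46149 = 0.76334
n_f = 1/0.76334 = 1.31

1.31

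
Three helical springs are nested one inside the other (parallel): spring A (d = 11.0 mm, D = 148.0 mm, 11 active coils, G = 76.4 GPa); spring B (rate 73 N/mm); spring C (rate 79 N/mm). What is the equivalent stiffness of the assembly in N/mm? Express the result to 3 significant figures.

k_A = Gd⁴/(8D³N_a) = (76.4×10³)(11.0⁴)/(8·148.0³·11) = 3.921 N/mm
Parallel: k_eq = 3.921 + 73 + 79 = 155.92 N/mm

156 N/mm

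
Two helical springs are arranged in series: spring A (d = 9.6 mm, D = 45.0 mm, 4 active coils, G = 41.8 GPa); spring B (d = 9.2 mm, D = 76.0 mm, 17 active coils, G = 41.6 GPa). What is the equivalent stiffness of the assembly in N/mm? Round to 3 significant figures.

k_A = Gd⁴/(8D³N_a) = (41.8×10³)(9.6⁴)/(8·45.0³·4) = 121.75 N/mm
k_B = Gd⁴/(8D³N_a) = (41.6×10³)(9.2⁴)/(8·76.0³·17) = 4.9919 N/mm
Series: 1/k_eq = 1/121.75 + 1/4.9919 = 0.20854; k_eq = 4.7953 N/mm

4.80 N/mm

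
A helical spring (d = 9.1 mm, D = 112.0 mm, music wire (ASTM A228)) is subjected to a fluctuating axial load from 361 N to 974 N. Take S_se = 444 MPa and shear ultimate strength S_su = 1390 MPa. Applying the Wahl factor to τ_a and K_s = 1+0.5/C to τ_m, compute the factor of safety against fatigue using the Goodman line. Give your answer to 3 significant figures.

C = D/d = 112.0/9.1 = 12.3077; K_W = (4C−1)/(4C−4)+0.615/C = 1.1163; K_s = 1+0.5/C = 1.0406
F_a = (F_max−F_min)/2 = 306.5 N; F_m = (F_max+F_min)/2 = 667.5 N
τ_a = K_W·8F_aD/(πd³) = 1.1163 × 116 = 129.49 MPa
τ_m = K_s·8F_mD/(πd³) = 1.0406 × 252.63 = 262.89 MPa
Goodman: 1/n_f = τ_a/S_se + τ_m/S_su = 129.49/444 + 262.89/1390 = 0.29165 + 0.18913 = 0.48078
n_f = 1/0.48078 = 2.08

2.08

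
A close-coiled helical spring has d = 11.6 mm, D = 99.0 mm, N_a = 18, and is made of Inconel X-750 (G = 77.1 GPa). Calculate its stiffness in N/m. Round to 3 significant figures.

k = Gd⁴/(8D³N_a) = (77.1×10³ × 11.6⁴) / (8 × 99.0³ × 18)
  = 1.396e+09 / 1.39723e+08 = 9.9912 N/mm = 9991.2 N/m

9990 N/m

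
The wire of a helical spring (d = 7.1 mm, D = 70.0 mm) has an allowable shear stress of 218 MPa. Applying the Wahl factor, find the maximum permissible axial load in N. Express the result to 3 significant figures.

C = D/d = 70.0/7.1 = 9.8592
K_W = (4C−1)/(4C−4) + 0.615/C = 38.437/35.437 + 0.0624 = 1.1470
τ_max = K·8FD/(πd³) → F_max = τ_allow·πd³/(8DK)
F_max = 218·π·7.1³/(8·70.0·1.1470) = 2.4512e+05/642.34 = 381.61 N

382 N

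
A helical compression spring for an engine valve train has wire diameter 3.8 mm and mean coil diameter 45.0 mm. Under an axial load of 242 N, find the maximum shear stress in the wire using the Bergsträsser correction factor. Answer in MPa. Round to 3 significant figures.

Spring index C = D/d = 45.0/3.8 = 11.8421
K_B = (4C+2)/(4C−3) = 49.368/44.368 = 1.1127
τ₀ = 8FD/(πd³) = 8·242·45.0/(π·3.8³) = 87120/172.39 = 505.38 MPa
τ_max = K·τ₀ = 1.1127 × 505.38 = 562.33 MPa

562 MPa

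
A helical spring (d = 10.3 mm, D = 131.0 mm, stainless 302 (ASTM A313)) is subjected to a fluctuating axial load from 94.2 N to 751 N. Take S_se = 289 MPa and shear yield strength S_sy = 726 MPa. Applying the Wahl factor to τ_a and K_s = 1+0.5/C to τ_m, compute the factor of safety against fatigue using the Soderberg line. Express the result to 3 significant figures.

C = D/d = 131.0/10.3 = 12.7184; K_W = (4C−1)/(4C−4)+0.615/C = 1.1124; K_s = 1+0.5/C = 1.0393
F_a = (F_max−F_min)/2 = 328.4 N; F_m = (F_max+F_min)/2 = 422.6 N
τ_a = K_W·8F_aD/(πd³) = 1.1124 × 100.25 = 111.52 MPa
τ_m = K_s·8F_mD/(πd³) = 1.0393 × 129.01 = 134.08 MPa
Soderberg: 1/n_f = τ_a/S_se + τ_m/S_sy = 111.52/289 + 134.08/726 = 0.38588 + 0.18469 = 0.57057
n_f = 1/0.57057 = 1.753

1.75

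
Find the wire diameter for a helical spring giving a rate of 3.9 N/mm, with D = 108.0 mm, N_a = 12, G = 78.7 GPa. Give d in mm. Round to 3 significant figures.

d = (8D³N_a·k / G)^(1/4) = (8·108.0³·12·3.9 / (78.7×10³))^0.25
  = (5992.8)^0.25 = 8.7985 mm

8.80 mm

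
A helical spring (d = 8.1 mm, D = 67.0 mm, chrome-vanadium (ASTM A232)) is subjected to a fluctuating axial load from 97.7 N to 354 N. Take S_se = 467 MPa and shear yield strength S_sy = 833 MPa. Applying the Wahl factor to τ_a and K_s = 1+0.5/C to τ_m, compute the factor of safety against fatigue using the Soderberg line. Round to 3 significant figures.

C = D/d = 67.0/8.1 = 8.2716; K_W = (4C−1)/(4C−4)+0.615/C = 1.1775; K_s = 1+0.5/C = 1.0604
F_a = (F_max−F_min)/2 = 128.15 N; F_m = (F_max+F_min)/2 = 225.85 N
τ_a = K_W·8F_aD/(πd³) = 1.1775 × 41.141 = 48.444 MPa
τ_m = K_s·8F_mD/(πd³) = 1.0604 × 72.507 = 76.89 MPa
Soderberg: 1/n_f = τ_a/S_se + τ_m/S_sy = 48.444/467 + 76.89/833 = 0.10373 + 0.09230 = 0.19604
n_f = 1/0.19604 = 5.101

5.10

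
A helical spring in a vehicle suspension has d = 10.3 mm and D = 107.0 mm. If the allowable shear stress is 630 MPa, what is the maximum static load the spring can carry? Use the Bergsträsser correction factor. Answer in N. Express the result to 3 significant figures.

C = D/d = 107.0/10.3 = 10.3883
K_B = (4C+2)/(4C−3) = 43.553/38.553 = 1.1297
τ_max = K·8FD/(πd³) → F_max = τ_allow·πd³/(8DK)
F_max = 630·π·10.3³/(8·107.0·1.1297) = 2.1627e+06/967.01 = 2236.5 N

2240 N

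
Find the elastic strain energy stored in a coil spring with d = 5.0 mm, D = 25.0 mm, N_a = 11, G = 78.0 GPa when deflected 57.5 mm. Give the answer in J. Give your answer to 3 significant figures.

k = Gd⁴/(8D³N_a) = (78.0×10³)(5.0⁴)/(8·25.0³·11) = 35.455 N/mm
U = ½kδ² = 0.5 × 35.455 × 57.5² = 58611 N·mm = 58.611 J

58.6 J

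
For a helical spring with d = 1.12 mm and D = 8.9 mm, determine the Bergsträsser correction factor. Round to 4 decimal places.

C = D/d = 8.9/1.12 = 7.9464
K_B = (4C+2)/(4C−3) = 33.786/28.786 = 1.1737

1.1737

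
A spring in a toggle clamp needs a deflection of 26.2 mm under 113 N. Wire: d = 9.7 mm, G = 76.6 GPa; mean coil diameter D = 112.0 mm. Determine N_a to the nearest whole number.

Required rate k = F/δ = 113/26.2 = 4.313 N/mm
N_a = Gd⁴/(8D³k) = (76.6×10³ × 9.7⁴)/(8 × 112.0³ × 4.313)
    = 6.78134e+08 / 4.84754e+07 = 13.99 → 14 coils

14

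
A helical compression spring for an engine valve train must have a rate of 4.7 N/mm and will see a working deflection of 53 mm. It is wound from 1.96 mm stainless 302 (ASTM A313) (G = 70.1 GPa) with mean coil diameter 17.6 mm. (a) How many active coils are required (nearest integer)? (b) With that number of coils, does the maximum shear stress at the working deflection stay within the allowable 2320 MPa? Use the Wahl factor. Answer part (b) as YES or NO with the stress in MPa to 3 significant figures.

N_a = Gd⁴/(8D³k) = (70.1×10³)(1.96⁴)/(8·17.6³·4.7) = 5.047 → N_a = 5
Actual rate k = Gd⁴/(8D³·5) = 4.744 N/mm
Working load F = kδ = 4.744·53 = 251.43 N
C = 17.6/1.96 = 8.9796; K_W = (4C−1)/(4C−4)+0.615/C = 1.1625
τ_max = K_W·8FD/(πd³) = 1.1625·1496.6 = 1739.8 MPa
τ_max ≤ 2320 MPa → acceptable

(a) 5 coils; (b) YES, τ_max = 1740 MPa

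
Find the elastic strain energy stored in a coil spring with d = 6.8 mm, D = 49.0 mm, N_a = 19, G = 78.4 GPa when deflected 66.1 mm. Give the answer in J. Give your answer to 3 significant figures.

20.5 J

k = Gd⁴/(8D³N_a) = (78.4×10³)(6.8⁴)/(8·49.0³·19) = 9.3739 N/mm
U = ½kδ² = 0.5 × 9.3739 × 66.1² = 20478 N·mm = 20.478 J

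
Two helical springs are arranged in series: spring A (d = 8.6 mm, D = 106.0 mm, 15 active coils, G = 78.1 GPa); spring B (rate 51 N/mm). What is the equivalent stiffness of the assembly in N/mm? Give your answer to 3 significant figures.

2.82 N/mm

k_A = Gd⁴/(8D³N_a) = (78.1×10³)(8.6⁴)/(8·106.0³·15) = 2.9891 N/mm
Series: 1/k_eq = 1/2.9891 + 1/51 = 0.35415; k_eq = 2.8236 N/mm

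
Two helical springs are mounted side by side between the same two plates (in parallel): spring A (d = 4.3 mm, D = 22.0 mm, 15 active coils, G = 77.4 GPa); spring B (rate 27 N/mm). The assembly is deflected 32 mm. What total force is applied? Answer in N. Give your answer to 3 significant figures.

k_A = Gd⁴/(8D³N_a) = (77.4×10³)(4.3⁴)/(8·22.0³·15) = 20.709 N/mm
Parallel: k_eq = 20.709 + 27 = 47.709 N/mm
F = k_eq·δ = 47.709·32 = 1526.7 N

1530 N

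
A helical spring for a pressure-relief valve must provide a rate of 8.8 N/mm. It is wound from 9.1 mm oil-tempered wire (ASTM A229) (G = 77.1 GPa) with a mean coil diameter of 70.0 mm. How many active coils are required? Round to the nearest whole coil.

22

N_a = Gd⁴/(8D³k) = (77.1×10³ × 9.1⁴)/(8 × 70.0³ × 8.8)
    = 5.28713e+08 / 2.41472e+07 = 21.9 → 22 coils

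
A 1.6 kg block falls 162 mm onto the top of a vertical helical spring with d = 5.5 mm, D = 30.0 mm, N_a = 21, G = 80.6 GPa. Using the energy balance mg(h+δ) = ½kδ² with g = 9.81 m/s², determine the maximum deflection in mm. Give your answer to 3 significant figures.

k = Gd⁴/(8D³N_a) = (80.6×10³)(5.5⁴)/(8·30.0³·21) = 16.26 N/mm
W = mg = 1.6 × 9.81 = 15.696 N
½kδ² − Wδ − Wh = 0 → δ = (W + √(W² + 2kWh))/k
δ = (15.696 + √(246.36 + 82688.8))/16.26 = (15.696 + 287.98)/16.26 = 18.677 mm

18.7 mm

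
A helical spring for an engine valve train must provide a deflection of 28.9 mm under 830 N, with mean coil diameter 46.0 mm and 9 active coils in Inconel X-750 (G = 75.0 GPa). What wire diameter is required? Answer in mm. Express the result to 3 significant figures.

Required rate k = F/δ = 830/28.9 = 28.72 N/mm
d = (8D³N_a·k / G)^(1/4) = (8·46.0³·9·28.72 / (75.0×10³))^0.25
  = (2683.6)^0.25 = 7.1975 mm

7.20 mm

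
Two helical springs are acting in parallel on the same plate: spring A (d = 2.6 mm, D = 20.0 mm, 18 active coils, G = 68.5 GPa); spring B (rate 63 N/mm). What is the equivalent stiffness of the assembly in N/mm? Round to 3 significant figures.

k_A = Gd⁴/(8D³N_a) = (68.5×10³)(2.6⁴)/(8·20.0³·18) = 2.7173 N/mm
Parallel: k_eq = 2.7173 + 63 = 65.717 N/mm

65.7 N/mm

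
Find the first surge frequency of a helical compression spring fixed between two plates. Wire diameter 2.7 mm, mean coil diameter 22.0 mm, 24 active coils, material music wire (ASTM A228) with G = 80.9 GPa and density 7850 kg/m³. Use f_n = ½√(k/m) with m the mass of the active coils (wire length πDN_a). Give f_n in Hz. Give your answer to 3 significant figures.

k = Gd⁴/(8D³N_a) = (80.9×10³)(2.7⁴)/(8·22.0³·24) = 2.103 N/mm = 2103 N/m
Wire length L = πDN_a = π·22.0·24 = 1658.8 mm
m = ρ·(πd²/4)·L = 7850 × 5.7256×10⁻⁶ m² × 1.6588 m = 0.074554 kg
f_n = ½√(k/m) = 0.5·√(2103/0.074554) = 0.5·√(28207) = 83.975 Hz

84.0 Hz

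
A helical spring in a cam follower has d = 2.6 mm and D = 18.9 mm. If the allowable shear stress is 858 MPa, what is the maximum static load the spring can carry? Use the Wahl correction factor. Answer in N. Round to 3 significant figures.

C = D/d = 18.9/2.6 = 7.2692
K_W = (4C−1)/(4C−4) + 0.615/C = 28.077/25.077 + 0.0846 = 1.2042
τ_max = K·8FD/(πd³) → F_max = τ_allow·πd³/(8DK)
F_max = 858·π·2.6³/(8·18.9·1.2042) = 47376/182.08 = 260.19 N

260 N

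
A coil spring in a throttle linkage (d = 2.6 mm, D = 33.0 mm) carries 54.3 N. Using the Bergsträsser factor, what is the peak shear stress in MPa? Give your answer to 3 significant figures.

287 MPa

Spring index C = D/d = 33.0/2.6 = 12.6923
K_B = (4C+2)/(4C−3) = 52.769/47.769 = 1.1047
τ₀ = 8FD/(πd³) = 8·54.3·33.0/(π·2.6³) = 14335.2/55.217 = 259.62 MPa
τ_max = K·τ₀ = 1.1047 × 259.62 = 286.79 MPa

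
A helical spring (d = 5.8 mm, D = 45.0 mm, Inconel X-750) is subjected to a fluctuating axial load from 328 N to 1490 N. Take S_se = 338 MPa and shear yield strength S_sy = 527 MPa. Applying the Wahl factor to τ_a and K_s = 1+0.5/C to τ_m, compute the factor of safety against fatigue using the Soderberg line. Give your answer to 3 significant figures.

C = D/d = 45.0/5.8 = 7.7586; K_W = (4C−1)/(4C−4)+0.615/C = 1.1902; K_s = 1+0.5/C = 1.0644
F_a = (F_max−F_min)/2 = 581 N; F_m = (F_max+F_min)/2 = 909 N
τ_a = K_W·8F_aD/(πd³) = 1.1902 × 341.23 = 406.14 MPa
τ_m = K_s·8F_mD/(πd³) = 1.0644 × 533.87 = 568.27 MPa
Soderberg: 1/n_f = τ_a/S_se + τ_m/S_sy = 406.14/338 + 568.27/527 = 1.20160 + 1.07831 = 2.2799
n_f = 1/2.2799 = 0.4386

0.439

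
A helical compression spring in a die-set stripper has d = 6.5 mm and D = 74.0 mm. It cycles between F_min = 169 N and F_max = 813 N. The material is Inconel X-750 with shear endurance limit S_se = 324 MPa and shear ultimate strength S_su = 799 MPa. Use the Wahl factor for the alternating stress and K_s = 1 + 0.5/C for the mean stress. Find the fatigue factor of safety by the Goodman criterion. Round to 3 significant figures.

0.828

C = D/d = 74.0/6.5 = 11.3846; K_W = (4C−1)/(4C−4)+0.615/C = 1.1262; K_s = 1+0.5/C = 1.0439
F_a = (F_max−F_min)/2 = 322 N; F_m = (F_max+F_min)/2 = 491 N
τ_a = K_W·8F_aD/(πd³) = 1.1262 × 220.95 = 248.84 MPa
τ_m = K_s·8F_mD/(πd³) = 1.0439 × 336.91 = 351.71 MPa
Goodman: 1/n_f = τ_a/S_se + τ_m/S_su = 248.84/324 + 351.71/799 = 0.76802 + 0.44018 = 1.2082
n_f = 1/1.2082 = 0.8277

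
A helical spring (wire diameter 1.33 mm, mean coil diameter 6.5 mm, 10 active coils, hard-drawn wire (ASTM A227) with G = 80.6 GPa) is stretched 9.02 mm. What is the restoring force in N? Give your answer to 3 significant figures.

k = Gd⁴/(8D³N_a) = (80.6×10³)(1.33⁴)/(8·6.5³·10) = 11.479 N/mm
F = k·δ = 11.479 × 9.02 = 103.54 N

104 N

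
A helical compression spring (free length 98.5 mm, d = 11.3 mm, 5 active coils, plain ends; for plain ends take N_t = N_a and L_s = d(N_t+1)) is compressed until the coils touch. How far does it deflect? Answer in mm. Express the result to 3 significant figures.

30.7 mm

N_t = 5; L_s = 11.3·6 = 67.8 mm
δ_solid = L₀ − L_s = 98.5 − 67.8 = 30.7 mm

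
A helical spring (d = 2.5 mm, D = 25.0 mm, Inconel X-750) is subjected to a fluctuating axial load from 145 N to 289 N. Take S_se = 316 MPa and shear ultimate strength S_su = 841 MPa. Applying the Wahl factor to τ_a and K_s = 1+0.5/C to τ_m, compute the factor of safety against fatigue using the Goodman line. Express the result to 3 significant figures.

C = D/d = 25.0/2.5 = 10.0000; K_W = (4C−1)/(4C−4)+0.615/C = 1.1448; K_s = 1+0.5/C = 1.0500
F_a = (F_max−F_min)/2 = 72 N; F_m = (F_max+F_min)/2 = 217 N
τ_a = K_W·8F_aD/(πd³) = 1.1448 × 293.35 = 335.84 MPa
τ_m = K_s·8F_mD/(πd³) = 1.0500 × 884.14 = 928.34 MPa
Goodman: 1/n_f = τ_a/S_se + τ_m/S_su = 335.84/316 + 928.34/841 = 1.06279 + 1.10386 = 2.1666
n_f = 1/2.1666 = 0.4615

0.462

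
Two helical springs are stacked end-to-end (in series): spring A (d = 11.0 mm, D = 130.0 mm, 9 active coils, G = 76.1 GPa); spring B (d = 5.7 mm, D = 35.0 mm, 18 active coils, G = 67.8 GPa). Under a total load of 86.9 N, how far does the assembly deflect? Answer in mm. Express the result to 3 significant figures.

k_A = Gd⁴/(8D³N_a) = (76.1×10³)(11.0⁴)/(8·130.0³·9) = 7.0436 N/mm
k_B = Gd⁴/(8D³N_a) = (67.8×10³)(5.7⁴)/(8·35.0³·18) = 11.592 N/mm
Series: 1/k_eq = 1/7.0436 + 1/11.592 = 0.22824; k_eq = 4.3814 N/mm
δ = F/k_eq = 86.9/4.3814 = 19.834 mm

19.8 mm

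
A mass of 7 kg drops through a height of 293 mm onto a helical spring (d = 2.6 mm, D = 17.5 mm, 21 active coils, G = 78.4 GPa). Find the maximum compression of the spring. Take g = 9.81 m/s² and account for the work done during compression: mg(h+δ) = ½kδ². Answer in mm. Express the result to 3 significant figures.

119 mm

k = Gd⁴/(8D³N_a) = (78.4×10³)(2.6⁴)/(8·17.5³·21) = 3.9791 N/mm
W = mg = 7 × 9.81 = 68.67 N
½kδ² − Wδ − Wh = 0 → δ = (W + √(W² + 2kWh))/k
δ = (68.67 + √(4715.6 + 160122))/3.9791 = (68.67 + 406)/3.9791 = 119.29 mm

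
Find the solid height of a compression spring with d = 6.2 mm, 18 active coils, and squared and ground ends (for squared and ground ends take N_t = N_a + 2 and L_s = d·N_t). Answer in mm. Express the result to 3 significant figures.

squared and ground ends: N_t = N_a + 2 = 18 + 2 = 20
L_s = d·N_t = 6.2 × 20 = 124 mm

124 mm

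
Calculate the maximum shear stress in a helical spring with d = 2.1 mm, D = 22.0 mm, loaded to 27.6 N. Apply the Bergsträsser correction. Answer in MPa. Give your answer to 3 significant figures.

188 MPa

Spring index C = D/d = 22.0/2.1 = 10.4762
K_B = (4C+2)/(4C−3) = 43.905/38.905 = 1.1285
τ₀ = 8FD/(πd³) = 8·27.6·22.0/(π·2.1³) = 4857.6/29.094 = 166.96 MPa
τ_max = K·τ₀ = 1.1285 × 166.96 = 188.42 MPa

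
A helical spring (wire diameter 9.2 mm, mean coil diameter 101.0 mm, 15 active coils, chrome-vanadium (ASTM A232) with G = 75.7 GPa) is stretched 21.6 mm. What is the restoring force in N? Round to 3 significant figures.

94.7 N

k = Gd⁴/(8D³N_a) = (75.7×10³)(9.2⁴)/(8·101.0³·15) = 4.3863 N/mm
F = k·δ = 4.3863 × 21.6 = 94.745 N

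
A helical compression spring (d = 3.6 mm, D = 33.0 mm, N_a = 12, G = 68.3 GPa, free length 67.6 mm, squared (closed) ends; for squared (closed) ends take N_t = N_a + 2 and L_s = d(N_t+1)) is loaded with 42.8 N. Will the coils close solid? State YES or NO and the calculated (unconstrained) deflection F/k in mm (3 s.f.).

k = Gd⁴/(8D³N_a) = (68.3×10³)(3.6⁴)/(8·33.0³·12) = 3.3252 N/mm
N_t = 14; L_s = 3.6·15 = 54 mm; δ_solid = L₀ − L_s = 67.6 − 54 = 13.6 mm
δ = F/k = 42.8/3.3252 = 12.871 mm
δ < δ_solid → spring does not go solid

NO, δ = 12.9 mm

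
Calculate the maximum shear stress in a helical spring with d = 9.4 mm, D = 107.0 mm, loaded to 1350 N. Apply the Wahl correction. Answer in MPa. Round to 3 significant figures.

499 MPa

Spring index C = D/d = 107.0/9.4 = 11.3830
K_W = (4C−1)/(4C−4) + 0.615/C = 44.532/41.532 + 0.0540 = 1.1263
τ₀ = 8FD/(πd³) = 8·1350·107.0/(π·9.4³) = 1.1556e+06/2609.4 = 442.87 MPa
τ_max = K·τ₀ = 1.1263 × 442.87 = 498.79 MPa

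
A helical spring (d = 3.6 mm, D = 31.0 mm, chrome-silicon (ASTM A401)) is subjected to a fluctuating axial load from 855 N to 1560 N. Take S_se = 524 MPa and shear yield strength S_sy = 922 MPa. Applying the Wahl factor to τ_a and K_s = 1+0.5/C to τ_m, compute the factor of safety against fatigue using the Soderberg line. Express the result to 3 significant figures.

C = D/d = 31.0/3.6 = 8.6111; K_W = (4C−1)/(4C−4)+0.615/C = 1.1700; K_s = 1+0.5/C = 1.0581
F_a = (F_max−F_min)/2 = 352.5 N; F_m = (F_max+F_min)/2 = 1207.5 N
τ_a = K_W·8F_aD/(πd³) = 1.1700 × 596.42 = 697.79 MPa
τ_m = K_s·8F_mD/(πd³) = 1.0581 × 2043.1 = 2161.7 MPa
Soderberg: 1/n_f = τ_a/S_se + τ_m/S_sy = 697.79/524 + 2161.7/922 = 1.33166 + 2.34457 = 3.6762
n_f = 1/3.6762 = 0.272

0.272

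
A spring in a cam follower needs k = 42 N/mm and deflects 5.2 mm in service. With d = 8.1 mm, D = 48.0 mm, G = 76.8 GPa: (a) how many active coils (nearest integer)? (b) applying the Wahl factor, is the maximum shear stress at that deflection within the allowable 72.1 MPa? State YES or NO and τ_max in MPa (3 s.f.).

N_a = Gd⁴/(8D³k) = (76.8×10³)(8.1⁴)/(8·48.0³·42) = 8.897 → N_a = 9
Actual rate k = Gd⁴/(8D³·9) = 41.519 N/mm
Working load F = kδ = 41.519·5.2 = 215.9 N
C = 48.0/8.1 = 5.9259; K_W = (4C−1)/(4C−4)+0.615/C = 1.2560
τ_max = K_W·8FD/(πd³) = 1.2560·49.656 = 62.37 MPa
τ_max ≤ 72.1 MPa → acceptable

(a) 9 coils; (b) YES, τ_max = 62.4 MPa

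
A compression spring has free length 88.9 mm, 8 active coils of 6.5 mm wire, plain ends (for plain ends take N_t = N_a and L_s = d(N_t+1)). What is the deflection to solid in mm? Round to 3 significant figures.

N_t = 8; L_s = 6.5·9 = 58.5 mm
δ_solid = L₀ − L_s = 88.9 − 58.5 = 30.4 mm

30.4 mm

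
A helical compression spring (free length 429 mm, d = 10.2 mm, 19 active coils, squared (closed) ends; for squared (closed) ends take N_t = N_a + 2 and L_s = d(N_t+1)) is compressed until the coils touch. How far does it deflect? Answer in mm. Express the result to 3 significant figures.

N_t = 21; L_s = 10.2·22 = 224.4 mm
δ_solid = L₀ − L_s = 429 − 224.4 = 204.6 mm

205 mm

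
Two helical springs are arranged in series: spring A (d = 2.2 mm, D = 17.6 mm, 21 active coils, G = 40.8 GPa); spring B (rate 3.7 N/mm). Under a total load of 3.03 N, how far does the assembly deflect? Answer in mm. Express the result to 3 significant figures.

3.72 mm

k_A = Gd⁴/(8D³N_a) = (40.8×10³)(2.2⁴)/(8·17.6³·21) = 1.0435 N/mm
Series: 1/k_eq = 1/1.0435 + 1/3.7 = 1.2286; k_eq = 0.81396 N/mm
δ = F/k_eq = 3.03/0.81396 = 3.7225 mm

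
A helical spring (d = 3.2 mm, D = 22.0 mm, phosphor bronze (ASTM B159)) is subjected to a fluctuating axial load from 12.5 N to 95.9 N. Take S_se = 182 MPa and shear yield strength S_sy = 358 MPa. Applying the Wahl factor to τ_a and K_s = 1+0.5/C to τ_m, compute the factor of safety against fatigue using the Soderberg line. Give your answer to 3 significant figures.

1.33

C = D/d = 22.0/3.2 = 6.8750; K_W = (4C−1)/(4C−4)+0.615/C = 1.2171; K_s = 1+0.5/C = 1.0727
F_a = (F_max−F_min)/2 = 41.7 N; F_m = (F_max+F_min)/2 = 54.2 N
τ_a = K_W·8F_aD/(πd³) = 1.2171 × 71.293 = 86.772 MPa
τ_m = K_s·8F_mD/(πd³) = 1.0727 × 92.664 = 99.403 MPa
Soderberg: 1/n_f = τ_a/S_se + τ_m/S_sy = 86.772/182 + 99.403/358 = 0.47677 + 0.27766 = 0.75443
n_f = 1/0.75443 = 1.325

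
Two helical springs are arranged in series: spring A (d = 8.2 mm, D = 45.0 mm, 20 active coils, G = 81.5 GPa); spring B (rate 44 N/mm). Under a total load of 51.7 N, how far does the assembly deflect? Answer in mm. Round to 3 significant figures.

k_A = Gd⁴/(8D³N_a) = (81.5×10³)(8.2⁴)/(8·45.0³·20) = 25.273 N/mm
Series: 1/k_eq = 1/25.273 + 1/44 = 0.062295; k_eq = 16.053 N/mm
δ = F/k_eq = 51.7/16.053 = 3.2207 mm

3.22 mm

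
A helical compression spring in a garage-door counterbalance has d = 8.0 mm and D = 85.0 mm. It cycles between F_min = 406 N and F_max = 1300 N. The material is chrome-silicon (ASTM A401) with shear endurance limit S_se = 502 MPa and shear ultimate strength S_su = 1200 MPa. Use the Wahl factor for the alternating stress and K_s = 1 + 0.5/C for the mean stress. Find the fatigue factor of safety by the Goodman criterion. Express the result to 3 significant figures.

1.35

C = D/d = 85.0/8.0 = 10.6250; K_W = (4C−1)/(4C−4)+0.615/C = 1.1358; K_s = 1+0.5/C = 1.0471
F_a = (F_max−F_min)/2 = 447 N; F_m = (F_max+F_min)/2 = 853 N
τ_a = K_W·8F_aD/(πd³) = 1.1358 × 188.97 = 214.63 MPa
τ_m = K_s·8F_mD/(πd³) = 1.0471 × 360.61 = 377.58 MPa
Goodman: 1/n_f = τ_a/S_se + τ_m/S_su = 214.63/502 + 377.58/1200 = 0.42756 + 0.31465 = 0.74221
n_f = 1/0.74221 = 1.347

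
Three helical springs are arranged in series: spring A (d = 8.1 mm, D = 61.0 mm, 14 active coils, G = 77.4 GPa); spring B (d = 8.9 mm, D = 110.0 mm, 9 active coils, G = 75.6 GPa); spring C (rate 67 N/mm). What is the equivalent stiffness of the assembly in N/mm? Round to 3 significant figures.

k_A = Gd⁴/(8D³N_a) = (77.4×10³)(8.1⁴)/(8·61.0³·14) = 13.106 N/mm
k_B = Gd⁴/(8D³N_a) = (75.6×10³)(8.9⁴)/(8·110.0³·9) = 4.9496 N/mm
Series: 1/k_eq = 1/13.106 + 1/4.9496 + 1/67 = 0.29326; k_eq = 3.4099 N/mm

3.41 N/mm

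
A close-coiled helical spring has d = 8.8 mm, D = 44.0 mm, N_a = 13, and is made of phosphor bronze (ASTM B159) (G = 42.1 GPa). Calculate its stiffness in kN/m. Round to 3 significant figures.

28.5 kN/m

k = Gd⁴/(8D³N_a) = (42.1×10³ × 8.8⁴) / (8 × 44.0³ × 13)
  = 2.52472e+08 / 8.85914e+06 = 28.498 N/mm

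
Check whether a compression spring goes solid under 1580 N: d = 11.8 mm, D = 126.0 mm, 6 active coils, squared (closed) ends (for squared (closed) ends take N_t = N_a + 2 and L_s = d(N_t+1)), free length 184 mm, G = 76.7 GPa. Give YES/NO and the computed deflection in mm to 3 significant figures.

k = Gd⁴/(8D³N_a) = (76.7×10³)(11.8⁴)/(8·126.0³·6) = 15.487 N/mm
N_t = 8; L_s = 11.8·9 = 106.2 mm; δ_solid = L₀ − L_s = 184 − 106.2 = 77.8 mm
δ = F/k = 1580/15.487 = 102.02 mm
δ ≥ δ_solid → spring goes solid

YES, δ = 102 mm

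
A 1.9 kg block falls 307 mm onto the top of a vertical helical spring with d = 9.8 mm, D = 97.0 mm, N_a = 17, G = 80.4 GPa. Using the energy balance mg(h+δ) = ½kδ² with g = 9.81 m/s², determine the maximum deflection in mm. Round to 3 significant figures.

47.0 mm

k = Gd⁴/(8D³N_a) = (80.4×10³)(9.8⁴)/(8·97.0³·17) = 5.9746 N/mm
W = mg = 1.9 × 9.81 = 18.639 N
½kδ² − Wδ − Wh = 0 → δ = (W + √(W² + 2kWh))/k
δ = (18.639 + √(347.41 + 68375))/5.9746 = (18.639 + 262.15)/5.9746 = 46.997 mm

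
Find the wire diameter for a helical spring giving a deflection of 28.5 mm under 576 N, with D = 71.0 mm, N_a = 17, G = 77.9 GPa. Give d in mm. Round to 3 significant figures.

Required rate k = F/δ = 576/28.5 = 20.211 N/mm
d = (8D³N_a·k / G)^(1/4) = (8·71.0³·17·20.211 / (77.9×10³))^0.25
  = (12629)^0.25 = 10.6008 mm

10.6 mm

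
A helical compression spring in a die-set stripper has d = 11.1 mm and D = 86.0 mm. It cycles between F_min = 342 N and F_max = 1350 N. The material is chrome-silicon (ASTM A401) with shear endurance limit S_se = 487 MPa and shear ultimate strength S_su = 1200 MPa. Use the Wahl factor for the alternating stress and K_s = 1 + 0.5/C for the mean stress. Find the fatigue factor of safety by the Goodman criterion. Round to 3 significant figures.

3.15

C = D/d = 86.0/11.1 = 7.7477; K_W = (4C−1)/(4C−4)+0.615/C = 1.1905; K_s = 1+0.5/C = 1.0645
F_a = (F_max−F_min)/2 = 504 N; F_m = (F_max+F_min)/2 = 846 N
τ_a = K_W·8F_aD/(πd³) = 1.1905 × 80.705 = 96.081 MPa
τ_m = K_s·8F_mD/(πd³) = 1.0645 × 135.47 = 144.21 MPa
Goodman: 1/n_f = τ_a/S_se + τ_m/S_su = 96.081/487 + 144.21/1200 = 0.19729 + 0.12018 = 0.31747
n_f = 1/0.31747 = 3.15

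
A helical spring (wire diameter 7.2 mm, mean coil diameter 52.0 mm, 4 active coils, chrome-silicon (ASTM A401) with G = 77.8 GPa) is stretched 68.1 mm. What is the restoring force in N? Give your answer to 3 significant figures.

3160 N

k = Gd⁴/(8D³N_a) = (77.8×10³)(7.2⁴)/(8·52.0³·4) = 46.468 N/mm
F = k·δ = 46.468 × 68.1 = 3164.4 N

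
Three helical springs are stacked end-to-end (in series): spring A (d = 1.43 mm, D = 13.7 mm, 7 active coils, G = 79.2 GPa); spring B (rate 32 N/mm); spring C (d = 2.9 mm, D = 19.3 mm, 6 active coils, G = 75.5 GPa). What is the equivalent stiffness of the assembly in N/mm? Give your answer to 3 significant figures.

k_A = Gd⁴/(8D³N_a) = (79.2×10³)(1.43⁴)/(8·13.7³·7) = 2.3 N/mm
k_C = Gd⁴/(8D³N_a) = (75.5×10³)(2.9⁴)/(8·19.3³·6) = 15.475 N/mm
Series: 1/k_eq = 1/2.3 + 1/32 + 1/15.475 = 0.53066; k_eq = 1.8844 N/mm

1.88 N/mm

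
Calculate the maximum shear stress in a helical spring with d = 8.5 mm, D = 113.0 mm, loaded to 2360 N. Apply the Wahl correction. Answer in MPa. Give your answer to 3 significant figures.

Spring index C = D/d = 113.0/8.5 = 13.2941
K_W = (4C−1)/(4C−4) + 0.615/C = 52.176/49.176 + 0.0463 = 1.1073
τ₀ = 8FD/(πd³) = 8·2360·113.0/(π·8.5³) = 2.13344e+06/1929.3 = 1105.8 MPa
τ_max = K·τ₀ = 1.1073 × 1105.8 = 1224.4 MPa

1220 MPa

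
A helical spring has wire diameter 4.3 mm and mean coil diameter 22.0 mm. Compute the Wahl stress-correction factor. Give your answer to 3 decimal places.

1.302

C = D/d = 22.0/4.3 = 5.1163
K_W = (4C−1)/(4C−4) + 0.615/C = 19.465/16.465 + 0.1202 = 1.3024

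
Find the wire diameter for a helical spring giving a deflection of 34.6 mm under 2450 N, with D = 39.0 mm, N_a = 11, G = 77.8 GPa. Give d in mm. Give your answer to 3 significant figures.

8.30 mm

Required rate k = F/δ = 2450/34.6 = 70.809 N/mm
d = (8D³N_a·k / G)^(1/4) = (8·39.0³·11·70.809 / (77.8×10³))^0.25
  = (4751)^0.25 = 8.3023 mm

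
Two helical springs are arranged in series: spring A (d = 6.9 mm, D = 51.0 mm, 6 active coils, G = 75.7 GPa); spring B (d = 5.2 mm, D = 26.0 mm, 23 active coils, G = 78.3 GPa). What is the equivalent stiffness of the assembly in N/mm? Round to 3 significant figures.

10.7 N/mm

k_A = Gd⁴/(8D³N_a) = (75.7×10³)(6.9⁴)/(8·51.0³·6) = 26.949 N/mm
k_B = Gd⁴/(8D³N_a) = (78.3×10³)(5.2⁴)/(8·26.0³·23) = 17.703 N/mm
Series: 1/k_eq = 1/26.949 + 1/17.703 = 0.093596; k_eq = 10.684 N/mm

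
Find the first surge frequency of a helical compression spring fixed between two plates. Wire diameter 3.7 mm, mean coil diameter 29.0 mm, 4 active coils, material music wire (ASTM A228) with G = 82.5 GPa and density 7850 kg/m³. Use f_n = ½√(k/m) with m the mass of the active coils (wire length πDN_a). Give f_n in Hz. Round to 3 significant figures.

401 Hz

k = Gd⁴/(8D³N_a) = (82.5×10³)(3.7⁴)/(8·29.0³·4) = 19.811 N/mm = 19811 N/m
Wire length L = πDN_a = π·29.0·4 = 364.42 mm
m = ρ·(πd²/4)·L = 7850 × 10.752×10⁻⁶ m² × 0.36442 m = 0.030759 kg
f_n = ½√(k/m) = 0.5·√(19811/0.030759) = 0.5·√(6.4409e+05) = 401.28 Hz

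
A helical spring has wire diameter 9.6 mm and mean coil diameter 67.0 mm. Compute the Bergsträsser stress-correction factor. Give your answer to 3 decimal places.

C = D/d = 67.0/9.6 = 6.9792
K_B = (4C+2)/(4C−3) = 29.917/24.917 = 1.2007

1.201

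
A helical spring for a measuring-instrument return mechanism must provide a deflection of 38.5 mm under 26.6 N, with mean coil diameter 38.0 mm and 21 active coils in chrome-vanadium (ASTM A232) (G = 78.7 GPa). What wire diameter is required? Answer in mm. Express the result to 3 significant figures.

3.00 mm

Required rate k = F/δ = 26.6/38.5 = 0.69091 N/mm
d = (8D³N_a·k / G)^(1/4) = (8·38.0³·21·0.69091 / (78.7×10³))^0.25
  = (80.929)^0.25 = 2.9993 mm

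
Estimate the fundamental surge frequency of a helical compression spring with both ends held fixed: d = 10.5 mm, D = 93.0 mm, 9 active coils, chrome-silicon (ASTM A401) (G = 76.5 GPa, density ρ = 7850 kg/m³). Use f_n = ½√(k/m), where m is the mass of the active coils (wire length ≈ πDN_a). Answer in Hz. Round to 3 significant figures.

47.4 Hz

k = Gd⁴/(8D³N_a) = (76.5×10³)(10.5⁴)/(8·93.0³·9) = 16.056 N/mm = 16056 N/m
Wire length L = πDN_a = π·93.0·9 = 2629.5 mm
m = ρ·(πd²/4)·L = 7850 × 86.59×10⁻⁶ m² × 2.6295 m = 1.7874 kg
f_n = ½√(k/m) = 0.5·√(16056/1.7874) = 0.5·√(8983.1) = 47.389 Hz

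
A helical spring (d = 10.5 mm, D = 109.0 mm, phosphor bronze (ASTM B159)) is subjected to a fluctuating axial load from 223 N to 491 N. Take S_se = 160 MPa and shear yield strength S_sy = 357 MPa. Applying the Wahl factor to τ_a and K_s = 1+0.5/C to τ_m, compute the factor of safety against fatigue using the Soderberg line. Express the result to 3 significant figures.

2.08

C = D/d = 109.0/10.5 = 10.3810; K_W = (4C−1)/(4C−4)+0.615/C = 1.1392; K_s = 1+0.5/C = 1.0482
F_a = (F_max−F_min)/2 = 134 N; F_m = (F_max+F_min)/2 = 357 N
τ_a = K_W·8F_aD/(πd³) = 1.1392 × 32.129 = 36.602 MPa
τ_m = K_s·8F_mD/(πd³) = 1.0482 × 85.599 = 89.722 MPa
Soderberg: 1/n_f = τ_a/S_se + τ_m/S_sy = 36.602/160 + 89.722/357 = 0.22876 + 0.25132 = 0.48008
n_f = 1/0.48008 = 2.083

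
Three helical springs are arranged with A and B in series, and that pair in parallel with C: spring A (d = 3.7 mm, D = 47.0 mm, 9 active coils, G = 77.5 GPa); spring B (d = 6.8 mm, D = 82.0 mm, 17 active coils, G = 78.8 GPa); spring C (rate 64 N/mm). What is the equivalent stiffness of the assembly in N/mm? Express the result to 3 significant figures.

65.0 N/mm

k_A = Gd⁴/(8D³N_a) = (77.5×10³)(3.7⁴)/(8·47.0³·9) = 1.943 N/mm
k_B = Gd⁴/(8D³N_a) = (78.8×10³)(6.8⁴)/(8·82.0³·17) = 2.2469 N/mm
Springs A,B series: k_AB = 1/(1/1.943+1/2.2469) = 1.042 N/mm; parallel with C: k_eq = 1.042+64 = 65.042 N/mm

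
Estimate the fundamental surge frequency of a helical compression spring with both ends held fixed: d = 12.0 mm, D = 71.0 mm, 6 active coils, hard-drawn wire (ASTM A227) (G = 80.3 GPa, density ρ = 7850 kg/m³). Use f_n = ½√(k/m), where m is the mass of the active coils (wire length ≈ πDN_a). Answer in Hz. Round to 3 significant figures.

k = Gd⁴/(8D³N_a) = (80.3×10³)(12.0⁴)/(8·71.0³·6) = 96.922 N/mm = 96922 N/m
Wire length L = πDN_a = π·71.0·6 = 1338.3 mm
m = ρ·(πd²/4)·L = 7850 × 113.1×10⁻⁶ m² × 1.3383 m = 1.1882 kg
f_n = ½√(k/m) = 0.5·√(96922/1.1882) = 0.5·√(81572) = 142.8 Hz

143 Hz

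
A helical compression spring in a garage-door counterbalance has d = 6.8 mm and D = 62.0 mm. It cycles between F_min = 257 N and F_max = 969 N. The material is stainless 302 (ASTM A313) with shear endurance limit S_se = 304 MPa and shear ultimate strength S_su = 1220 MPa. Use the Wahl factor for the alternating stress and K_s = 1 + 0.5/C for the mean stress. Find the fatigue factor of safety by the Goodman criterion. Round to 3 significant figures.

1.05

C = D/d = 62.0/6.8 = 9.1176; K_W = (4C−1)/(4C−4)+0.615/C = 1.1598; K_s = 1+0.5/C = 1.0548
F_a = (F_max−F_min)/2 = 356 N; F_m = (F_max+F_min)/2 = 613 N
τ_a = K_W·8F_aD/(πd³) = 1.1598 × 178.75 = 207.33 MPa
τ_m = K_s·8F_mD/(πd³) = 1.0548 × 307.8 = 324.68 MPa
Goodman: 1/n_f = τ_a/S_se + τ_m/S_su = 207.33/304 + 324.68/1220 = 0.68199 + 0.26613 = 0.94812
n_f = 1/0.94812 = 1.055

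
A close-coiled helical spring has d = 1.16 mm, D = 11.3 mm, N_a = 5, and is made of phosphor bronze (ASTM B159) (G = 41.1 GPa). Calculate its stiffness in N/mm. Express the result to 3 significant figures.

k = Gd⁴/(8D³N_a) = (41.1×10³ × 1.16⁴) / (8 × 11.3³ × 5)
  = 74417.3 / 57715.9 = 1.2894 N/mm

1.29 N/mm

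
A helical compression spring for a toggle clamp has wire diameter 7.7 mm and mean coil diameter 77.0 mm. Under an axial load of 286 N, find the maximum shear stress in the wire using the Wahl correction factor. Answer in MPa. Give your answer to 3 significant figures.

141 MPa

Spring index C = D/d = 77.0/7.7 = 10.0000
K_W = (4C−1)/(4C−4) + 0.615/C = 39.000/36.000 + 0.0615 = 1.1448
τ₀ = 8FD/(πd³) = 8·286·77.0/(π·7.7³) = 176176/1434.2 = 122.84 MPa
τ_max = K·τ₀ = 1.1448 × 122.84 = 140.63 MPa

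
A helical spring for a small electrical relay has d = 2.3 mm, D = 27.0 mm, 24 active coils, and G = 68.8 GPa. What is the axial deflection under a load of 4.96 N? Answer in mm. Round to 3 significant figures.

9.74 mm

k = Gd⁴/(8D³N_a) = (68.8×10³)(2.3⁴)/(8·27.0³·24) = 0.50946 N/mm
δ = F/k = 4.96 / 0.50946 = 9.7359 mm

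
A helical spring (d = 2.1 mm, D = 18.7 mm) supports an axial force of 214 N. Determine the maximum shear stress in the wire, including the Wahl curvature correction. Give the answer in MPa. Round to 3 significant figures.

1280 MPa

Spring index C = D/d = 18.7/2.1 = 8.9048
K_W = (4C−1)/(4C−4) + 0.615/C = 34.619/31.619 + 0.0691 = 1.1639
τ₀ = 8FD/(πd³) = 8·214·18.7/(π·2.1³) = 32014.4/29.094 = 1100.4 MPa
τ_max = K·τ₀ = 1.1639 × 1100.4 = 1280.8 MPa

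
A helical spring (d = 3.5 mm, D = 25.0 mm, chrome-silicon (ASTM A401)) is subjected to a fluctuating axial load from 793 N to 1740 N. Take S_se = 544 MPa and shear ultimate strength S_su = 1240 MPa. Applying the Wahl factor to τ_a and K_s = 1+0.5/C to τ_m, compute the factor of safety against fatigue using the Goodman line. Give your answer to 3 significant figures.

C = D/d = 25.0/3.5 = 7.1429; K_W = (4C−1)/(4C−4)+0.615/C = 1.2082; K_s = 1+0.5/C = 1.0700
F_a = (F_max−F_min)/2 = 473.5 N; F_m = (F_max+F_min)/2 = 1266.5 N
τ_a = K_W·8F_aD/(πd³) = 1.2082 × 703.07 = 849.44 MPa
τ_m = K_s·8F_mD/(πd³) = 1.0700 × 1880.5 = 2012.2 MPa
Goodman: 1/n_f = τ_a/S_se + τ_m/S_su = 849.44/544 + 2012.2/1240 = 1.56147 + 1.62272 = 3.1842
n_f = 1/3.1842 = 0.3141

0.314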